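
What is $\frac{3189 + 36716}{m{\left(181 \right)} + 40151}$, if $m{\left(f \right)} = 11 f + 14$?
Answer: $\frac{39905}{42156} \approx 0.9466$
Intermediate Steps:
$m{\left(f \right)} = 14 + 11 f$
$\frac{3189 + 36716}{m{\left(181 \right)} + 40151} = \frac{3189 + 36716}{\left(14 + 11 \cdot 181\right) + 40151} = \frac{39905}{\left(14 + 1991\right) + 40151} = \frac{39905}{2005 + 40151} = \frac{39905}{42156}$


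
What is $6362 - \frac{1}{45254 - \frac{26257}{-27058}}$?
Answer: $\frac{7790326160960}{1224508989} \approx 6362.0$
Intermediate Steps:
$6362 - \frac{1}{45254 - \frac{26257}{-27058}} = 6362 - \frac{1}{45254 - - \frac{26257}{27058}} = 6362 - \frac{1}{45254 + \frac{26257}{27058}} = 6362 - \frac{1}{\frac{1224508989}{27058}} = 6362 - \frac{27058}{1224508989} = \frac{7790326160960}{1224508989}$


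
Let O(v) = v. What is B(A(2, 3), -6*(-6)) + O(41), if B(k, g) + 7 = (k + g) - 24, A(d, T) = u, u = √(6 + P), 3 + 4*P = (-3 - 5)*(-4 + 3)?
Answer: 46 + √29/2 ≈ 48.693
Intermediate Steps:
P = 5/4 (P = -¾ + ((-3 - 5)*(-4 + 3))/4 = -¾ + (-8*(-1))/4 = -¾ + (¼)*8 = -¾ + 2 = 5/4 ≈ 1.2500)
u = √29/2 (u = √(6 + 5/4) = √(29/4) = √29/2 ≈ 2.6926)
A(d, T) = √29/2
B(k, g) = -31 + g + k (B(k, g) = -7 + ((k + g) - 24) = -7 + ((g + k) - 24) = -7 + (-24 + g + k) = -31 + g + k)
B(A(2, 3), -6*(-6)) + O(41) = (-31 - 6*(-6) + √29/2) + 41 = (-31 + 36 + √29/2) + 41 = (5 + √29/2) + 41 = 46 + √29/2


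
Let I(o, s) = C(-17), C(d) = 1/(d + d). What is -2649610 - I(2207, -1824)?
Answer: -90086739/34 ≈ -2.6496e+6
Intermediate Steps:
C(d) = 1/(2*d)
I(o, s) = -1/34 (I(o, s) = (½)/(-17) = (½)*(-1/17) = -1/34)
-2649610 - I(2207, -1824) = -2649610 - 1*(-1/34) = -2649610 + 1/34 = -90086739/34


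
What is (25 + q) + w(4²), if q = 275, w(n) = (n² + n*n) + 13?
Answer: 825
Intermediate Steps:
w(n) = 13 + 2*n² (w(n) = (n² + n²) + 13 = 2*n² + 13 = 13 + 2*n²)
(25 + q) + w(4²) = (25 + 275) + (13 + 2*(4²)²) = 300 + (13 + 2*16²) = 300 + (13 + 2*256) = 300 + (13 + 512) = 300 + 525 = 825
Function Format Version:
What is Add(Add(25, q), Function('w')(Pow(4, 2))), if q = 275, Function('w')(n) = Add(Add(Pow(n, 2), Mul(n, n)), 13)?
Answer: 825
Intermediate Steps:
Function('w')(n) = Add(13, Mul(2, Pow(n, 2))) (Function('w')(n) = Add(Add(Pow(n, 2), Pow(n, 2)), 13) = Add(Mul(2, Pow(n, 2)), 13) = Add(13, Mul(2, Pow(n, 2))))
Add(Add(25, q), Function('w')(Pow(4, 2))) = Add(Add(25, 275), Add(13, Mul(2, Pow(Pow(4, 2), 2)))) = Add(300, Add(13, Mul(2, Pow(16, 2)))) = Add(300, Add(13, Mul(2, 256))) = Add(300, Add(13, 512)) = Add(300, 525) = 825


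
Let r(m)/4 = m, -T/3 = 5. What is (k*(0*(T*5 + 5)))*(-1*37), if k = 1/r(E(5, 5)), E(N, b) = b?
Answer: 0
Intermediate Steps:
T = -15 (T = -3*5 = -15)
r(m) = 4*m
k = 1/20 (k = 1/(4*5) = 1/20 ≈ 0.050000)
(k*(0*(T*5 + 5)))*(-1*37) = ((0*(-15*5 + 5))/20)*(-1*37) = ((0*(-75 + 5))/20)*(-37) = ((0*(-70))/20)*(-37) = ((1/20)*0)*(-37) = 0*(-37) = 0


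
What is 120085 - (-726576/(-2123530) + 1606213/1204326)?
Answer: 153551890960478317/1278711195390 ≈ 1.2008e+5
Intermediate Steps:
120085 - (-726576/(-2123530) + 1606213/1204326) = 120085 - (-726576*(-1/2123530) + 1606213*(1/1204326)) = 120085 - (363288/1061765 + 1606213/1204326) = 120085 - 1*2142937929833/1278711195390 = 120085 - 2142937929833/1278711195390 = 153551890960478317/1278711195390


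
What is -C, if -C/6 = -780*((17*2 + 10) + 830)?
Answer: -4090320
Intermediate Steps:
C = 4090320 (C = -(-4680)*((17*2 + 10) + 830) = -(-4680)*((34 + 10) + 830) = -(-4680)*(44 + 830) = -(-4680)*874 = -6*(-681720) = 4090320)
-C = -1*4090320 = -4090320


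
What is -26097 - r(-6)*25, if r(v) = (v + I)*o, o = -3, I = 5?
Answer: -26172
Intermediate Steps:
r(v) = -15 - 3*v (r(v) = (v + 5)*(-3) = (5 + v)*(-3) = -15 - 3*v)
-26097 - r(-6)*25 = -26097 - (-15 - 3*(-6))*25 = -26097 - (-15 + 18)*25 = -26097 - 3*25 = -26097 - 1*75 = -26097 - 75 = -26172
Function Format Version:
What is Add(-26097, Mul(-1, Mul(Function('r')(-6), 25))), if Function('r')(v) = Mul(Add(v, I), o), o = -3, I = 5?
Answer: -26172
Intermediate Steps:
Function('r')(v) = Add(-15, Mul(-3, v)) (Function('r')(v) = Mul(Add(v, 5), -3) = Mul(Add(5, v), -3) = Add(-15, Mul(-3, v)))
Add(-26097, Mul(-1, Mul(Function('r')(-6), 25))) = Add(-26097, Mul(-1, Mul(Add(-15, Mul(-3, -6)), 25))) = Add(-26097, Mul(-1, Mul(Add(-15, 18), 25))) = Add(-26097, Mul(-1, Mul(3, 25))) = Add(-26097, Mul(-1, 75)) = Add(-26097, -75) = -26172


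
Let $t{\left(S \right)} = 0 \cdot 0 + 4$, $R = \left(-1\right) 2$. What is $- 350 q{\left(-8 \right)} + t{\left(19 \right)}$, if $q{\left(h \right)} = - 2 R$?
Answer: $-1396$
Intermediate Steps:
$R = -2$
$t{\left(S \right)} = 4$ ($t{\left(S \right)} = 0 + 4 = 4$)
$q{\left(h \right)} = 4$ ($q{\left(h \right)} = \left(-2\right) \left(-2\right) = 4$)
$- 350 q{\left(-8 \right)} + t{\left(19 \right)} = \left(-350\right) 4 + 4 = -1400 + 4 = -1396$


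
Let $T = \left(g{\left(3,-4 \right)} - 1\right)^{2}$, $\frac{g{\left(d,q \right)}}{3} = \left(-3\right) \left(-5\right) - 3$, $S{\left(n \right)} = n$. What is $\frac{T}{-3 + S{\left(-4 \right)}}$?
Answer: $-175$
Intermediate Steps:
$g{\left(d,q \right)} = 36$ ($g{\left(d,q \right)} = 3 \left(\left(-3\right) \left(-5\right) - 3\right) = 3 \left(15 - 3\right) = 3 \cdot 12 = 36$)
$T = 1225$ ($T = \left(36 - 1\right)^{2} = 35^{2} = 1225$)
$\frac{T}{-3 + S{\left(-4 \right)}} = \frac{1}{-3 - 4} \cdot 1225 = \frac{1}{-7} \cdot 1225 = \left(- \frac{1}{7}\right) 1225 = -175$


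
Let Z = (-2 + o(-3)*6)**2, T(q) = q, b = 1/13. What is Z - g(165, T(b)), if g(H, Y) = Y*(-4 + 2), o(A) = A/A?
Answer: 210/13 ≈ 16.154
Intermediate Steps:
o(A) = 1
b = 1/13 ≈ 0.076923
g(H, Y) = -2*Y (g(H, Y) = Y*(-2) = -2*Y)
Z = 16 (Z = (-2 + 1*6)**2 = (-2 + 6)**2 = 4**2 = 16)
Z - g(165, T(b)) = 16 - (-2)/13 = 16 - 1*(-2/13) = 16 + 2/13 = 210/13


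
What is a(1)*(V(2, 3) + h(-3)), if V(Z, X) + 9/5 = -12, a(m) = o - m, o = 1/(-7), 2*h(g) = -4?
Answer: 632/35 ≈ 18.057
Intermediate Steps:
h(g) = -2 (h(g) = (½)*(-4) = -2)
o = -⅐ (o = 1*(-⅐) = -⅐ ≈ -0.14286)
a(m) = -⅐ - m
V(Z, X) = -69/5 (V(Z, X) = -9/5 - 12 = -69/5)
a(1)*(V(2, 3) + h(-3)) = (-⅐ - 1*1)*(-69/5 - 2) = (-⅐ - 1)*(-79/5) = -8/7*(-79/5) = 632/35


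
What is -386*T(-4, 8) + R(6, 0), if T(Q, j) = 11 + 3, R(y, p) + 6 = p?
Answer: -5410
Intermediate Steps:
R(y, p) = -6 + p
T(Q, j) = 14
-386*T(-4, 8) + R(6, 0) = -386*14 + (-6 + 0) = -5404 - 6 = -5410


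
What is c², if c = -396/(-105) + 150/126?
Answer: 271441/11025 ≈ 24.620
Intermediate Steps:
c = 521/105 (c = -396*(-1/105) + 150*(1/126) = 132/35 + 25/21 = 521/105 ≈ 4.9619)
c² = (521/105)² = 271441/11025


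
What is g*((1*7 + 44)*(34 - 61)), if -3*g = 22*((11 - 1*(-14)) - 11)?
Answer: 141372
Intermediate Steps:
g = -308/3 (g = -22*((11 - 1*(-14)) - 11)/3 = -22*((11 + 14) - 11)/3 = -22*(25 - 11)/3 = -22*14/3 = -⅓*308 = -308/3 ≈ -102.67)
g*((1*7 + 44)*(34 - 61)) = -308*(1*7 + 44)*(34 - 61)/3 = -308*(7 + 44)*(-27)/3 = -5236*(-27) = -308/3*(-1377) = 141372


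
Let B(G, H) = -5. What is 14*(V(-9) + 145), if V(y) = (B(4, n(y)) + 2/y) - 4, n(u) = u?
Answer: 17108/9 ≈ 1900.9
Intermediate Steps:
V(y) = -9 + 2/y (V(y) = (-5 + 2/y) - 4 = -9 + 2/y)
14*(V(-9) + 145) = 14*((-9 + 2/(-9)) + 145) = 14*((-9 + 2*(-⅑)) + 145) = 14*((-9 - 2/9) + 145) = 14*(-83/9 + 145) = 14*(1222/9) = 17108/9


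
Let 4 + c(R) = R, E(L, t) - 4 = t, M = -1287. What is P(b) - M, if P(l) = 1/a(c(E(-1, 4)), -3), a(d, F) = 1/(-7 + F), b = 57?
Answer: 1277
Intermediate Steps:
E(L, t) = 4 + t
c(R) = -4 + R
P(l) = -10 (P(l) = 1/(1/(-7 - 3)) = 1/(1/(-10)) = 1/(-⅒) = -10)
P(b) - M = -10 - 1*(-1287) = -10 + 1287 = 1277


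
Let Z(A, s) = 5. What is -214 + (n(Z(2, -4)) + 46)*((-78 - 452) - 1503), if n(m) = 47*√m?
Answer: -93732 - 95551*√5 ≈ -3.0739e+5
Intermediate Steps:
-214 + (n(Z(2, -4)) + 46)*((-78 - 452) - 1503) = -214 + (47*√5 + 46)*((-78 - 452) - 1503) = -214 + (46 + 47*√5)*(-530 - 1503) = -214 + (46 + 47*√5)*(-2033) = -214 + (-93518 - 95551*√5) = -93732 - 95551*√5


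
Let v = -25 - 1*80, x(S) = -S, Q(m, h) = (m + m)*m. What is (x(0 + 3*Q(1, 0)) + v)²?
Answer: 12321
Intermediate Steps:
Q(m, h) = 2*m² (Q(m, h) = (2*m)*m = 2*m²)
v = -105 (v = -25 - 80 = -105)
(x(0 + 3*Q(1, 0)) + v)² = (-(0 + 3*(2*1²)) - 105)² = (-(0 + 3*(2*1)) - 105)² = (-(0 + 3*2) - 105)² = (-(0 + 6) - 105)² = (-1*6 - 105)² = (-6 - 105)² = (-111)² = 12321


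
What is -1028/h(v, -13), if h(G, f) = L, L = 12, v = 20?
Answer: -257/3 ≈ -85.667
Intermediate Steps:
h(G, f) = 12
-1028/h(v, -13) = -1028/12 = -1028*1/12 = -257/3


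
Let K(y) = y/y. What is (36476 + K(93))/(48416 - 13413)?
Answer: 36477/35003 ≈ 1.0421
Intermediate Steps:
K(y) = 1
(36476 + K(93))/(48416 - 13413) = (36476 + 1)/(48416 - 13413) = 36477/35003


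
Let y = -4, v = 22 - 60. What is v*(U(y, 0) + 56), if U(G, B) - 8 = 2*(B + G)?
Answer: -2128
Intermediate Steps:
v = -38
U(G, B) = 8 + 2*B + 2*G (U(G, B) = 8 + 2*(B + G) = 8 + (2*B + 2*G) = 8 + 2*B + 2*G)
v*(U(y, 0) + 56) = -38*((8 + 2*0 + 2*(-4)) + 56) = -38*((8 + 0 - 8) + 56) = -38*(0 + 56) = -38*56 = -2128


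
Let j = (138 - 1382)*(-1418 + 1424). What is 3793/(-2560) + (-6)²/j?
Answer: -1183463/796160 ≈ -1.4865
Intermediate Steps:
j = -7464 (j = -1244*6 = -7464)
3793/(-2560) + (-6)²/j = 3793/(-2560) + (-6)²/(-7464) = 3793*(-1/2560) + 36*(-1/7464) = -3793/2560 - 3/622 = -1183463/796160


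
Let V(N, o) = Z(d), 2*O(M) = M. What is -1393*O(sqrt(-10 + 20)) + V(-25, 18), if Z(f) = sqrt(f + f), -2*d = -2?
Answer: sqrt(2) - 1393*sqrt(10)/2 ≈ -2201.1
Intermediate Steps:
O(M) = M/2
d = 1 (d = -1/2*(-2) = 1)
Z(f) = sqrt(2)*sqrt(f) (Z(f) = sqrt(2*f) = sqrt(2)*sqrt(f))
V(N, o) = sqrt(2) (V(N, o) = sqrt(2)*sqrt(1) = sqrt(2)*1 = sqrt(2))
-1393*O(sqrt(-10 + 20)) + V(-25, 18) = -1393*sqrt(-10 + 20)/2 + sqrt(2) = -1393*sqrt(10)/2 + sqrt(2) = sqrt(2) - 1393*sqrt(10)/2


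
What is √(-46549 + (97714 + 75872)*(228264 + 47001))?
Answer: √47782103741 ≈ 2.1859e+5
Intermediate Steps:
√(-46549 + (97714 + 75872)*(228264 + 47001)) = √(-46549 + 173586*275265) = √(-46549 + 47782150290) = √47782103741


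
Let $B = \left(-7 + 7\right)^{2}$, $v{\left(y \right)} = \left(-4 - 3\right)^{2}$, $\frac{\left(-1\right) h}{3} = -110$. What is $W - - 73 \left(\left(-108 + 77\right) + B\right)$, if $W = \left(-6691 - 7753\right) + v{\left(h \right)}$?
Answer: $-16658$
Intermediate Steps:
$h = 330$ ($h = \left(-3\right) \left(-110\right) = 330$)
$v{\left(y \right)} = 49$ ($v{\left(y \right)} = \left(-7\right)^{2} = 49$)
$B = 0$ ($B = 0^{2} = 0$)
$W = -14395$ ($W = \left(-6691 - 7753\right) + 49 = -14444 + 49 = -14395$)
$W - - 73 \left(\left(-108 + 77\right) + B\right) = -14395 - - 73 \left(\left(-108 + 77\right) + 0\right) = -14395 - - 73 \left(-31 + 0\right) = -14395 - \left(-73\right) \left(-31\right) = -14395 - 2263 = -16658$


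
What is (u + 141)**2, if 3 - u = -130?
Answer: 75076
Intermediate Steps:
u = 133 (u = 3 - 1*(-130) = 3 + 130 = 133)
(u + 141)**2 = (133 + 141)**2 = 274**2 = 75076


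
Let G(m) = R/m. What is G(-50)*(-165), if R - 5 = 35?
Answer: 132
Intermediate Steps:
R = 40 (R = 5 + 35 = 40)
G(m) = 40/m
G(-50)*(-165) = (40/(-50))*(-165) = (40*(-1/50))*(-165) = -⅘*(-165) = 132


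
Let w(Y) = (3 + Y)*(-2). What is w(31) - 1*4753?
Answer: -4821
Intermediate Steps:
w(Y) = -6 - 2*Y
w(31) - 1*4753 = (-6 - 2*31) - 1*4753 = (-6 - 62) - 4753 = -68 - 4753 = -4821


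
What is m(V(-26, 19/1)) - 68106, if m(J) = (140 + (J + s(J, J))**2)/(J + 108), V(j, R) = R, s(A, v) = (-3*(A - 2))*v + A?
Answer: -7782561/127 ≈ -61280.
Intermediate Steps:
s(A, v) = A + v*(6 - 3*A) (s(A, v) = (-3*(-2 + A))*v + A = (6 - 3*A)*v + A = v*(6 - 3*A) + A = A + v*(6 - 3*A))
m(J) = (140 + (-3*J**2 + 8*J)**2)/(108 + J) (m(J) = (140 + (J + (J + 6*J - 3*J*J))**2)/(J + 108) = (140 + (J + (J + 6*J - 3*J**2))**2)/(108 + J) = (140 + (J + (-3*J**2 + 7*J))**2)/(108 + J) = (140 + (-3*J**2 + 8*J)**2)/(108 + J))
m(V(-26, 19/1)) - 68106 = (140 + (19/1)**2*(8 - 57/1)**2)/(108 + 19/1) - 68106 = (140 + (19*1)**2*(8 - 57)**2)/(108 + 19*1) - 68106 = (140 + 19**2*(8 - 3*19)**2)/(108 + 19) - 68106 = (140 + 361*(8 - 57)**2)/127 - 68106 = (140 + 361*(-49)**2)/127 - 68106 = (140 + 361*2401)/127 - 68106 = (140 + 866761)/127 - 68106 = (1/127)*866901 - 68106 = 866901/127 - 68106 = -7782561/127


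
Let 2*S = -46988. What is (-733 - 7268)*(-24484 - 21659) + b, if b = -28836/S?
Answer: 4336876624239/11747 ≈ 3.6919e+8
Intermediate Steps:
S = -23494 (S = (½)*(-46988) = -23494)
b = 14418/11747 (b = -28836/(-23494) = -28836*(-1/23494) = 14418/11747 ≈ 1.2274)
(-733 - 7268)*(-24484 - 21659) + b = (-733 - 7268)*(-24484 - 21659) + 14418/11747 = -8001*(-46143) + 14418/11747 = 369190143 + 14418/11747 = 4336876624239/11747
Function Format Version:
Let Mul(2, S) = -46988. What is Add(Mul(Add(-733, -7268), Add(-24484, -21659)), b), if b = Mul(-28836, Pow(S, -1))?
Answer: Rational(4336876624239, 11747) ≈ 3.6919e+8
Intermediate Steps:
S = -23494 (S = Mul(Rational(1, 2), -46988) = -23494)
b = Rational(14418, 11747) (b = Mul(-28836, Pow(-23494, -1)) = Mul(-28836, Rational(-1, 23494)) = Rational(14418, 11747) ≈ 1.2274)
Add(Mul(Add(-733, -7268), Add(-24484, -21659)), b) = Add(Mul(Add(-733, -7268), Add(-24484, -21659)), Rational(14418, 11747)) = Add(Mul(-8001, -46143), Rational(14418, 11747)) = Add(369190143, Rational(14418, 11747)) = Rational(4336876624239, 11747)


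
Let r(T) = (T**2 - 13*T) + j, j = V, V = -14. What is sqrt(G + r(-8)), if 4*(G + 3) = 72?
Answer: 13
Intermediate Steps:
G = 15 (G = -3 + (1/4)*72 = -3 + 18 = 15)
j = -14
r(T) = -14 + T**2 - 13*T (r(T) = (T**2 - 13*T) - 14 = -14 + T**2 - 13*T)
sqrt(G + r(-8)) = sqrt(15 + (-14 + (-8)**2 - 13*(-8))) = sqrt(15 + (-14 + 64 + 104)) = sqrt(15 + 154) = sqrt(169) = 13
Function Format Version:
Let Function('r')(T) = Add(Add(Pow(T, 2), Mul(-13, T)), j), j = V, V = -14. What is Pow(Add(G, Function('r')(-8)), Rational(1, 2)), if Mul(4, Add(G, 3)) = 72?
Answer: 13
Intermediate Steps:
G = 15 (G = Add(-3, Mul(Rational(1, 4), 72)) = Add(-3, 18) = 15)
j = -14
Function('r')(T) = Add(-14, Pow(T, 2), Mul(-13, T)) (Function('r')(T) = Add(Add(Pow(T, 2), Mul(-13, T)), -14) = Add(-14, Pow(T, 2), Mul(-13, T)))
Pow(Add(G, Function('r')(-8)), Rational(1, 2)) = Pow(Add(15, Add(-14, Pow(-8, 2), Mul(-13, -8))), Rational(1, 2)) = Pow(Add(15, Add(-14, 64, 104)), Rational(1, 2)) = Pow(Add(15, 154), Rational(1, 2)) = Pow(169, Rational(1, 2)) = 13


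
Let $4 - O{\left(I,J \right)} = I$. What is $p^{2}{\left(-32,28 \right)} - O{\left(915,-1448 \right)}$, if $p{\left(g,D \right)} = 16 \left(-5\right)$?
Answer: $7311$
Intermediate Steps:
$p{\left(g,D \right)} = -80$
$O{\left(I,J \right)} = 4 - I$
$p^{2}{\left(-32,28 \right)} - O{\left(915,-1448 \right)} = \left(-80\right)^{2} - \left(4 - 915\right) = 6400 - \left(4 - 915\right) = 6400 - -911 = 6400 + 911 = 7311$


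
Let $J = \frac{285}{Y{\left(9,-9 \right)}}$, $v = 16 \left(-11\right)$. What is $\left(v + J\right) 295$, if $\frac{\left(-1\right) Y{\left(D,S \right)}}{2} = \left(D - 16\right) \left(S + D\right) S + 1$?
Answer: $- \frac{187915}{2} \approx -93958.0$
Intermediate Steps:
$Y{\left(D,S \right)} = -2 - 2 S \left(-16 + D\right) \left(D + S\right)$ ($Y{\left(D,S \right)} = - 2 \left(\left(D - 16\right) \left(S + D\right) S + 1\right) = - 2 \left(\left(-16 + D\right) \left(D + S\right) S + 1\right) = - 2 \left(S \left(-16 + D\right) \left(D + S\right) + 1\right) = - 2 \left(1 + S \left(-16 + D\right) \left(D + S\right)\right) = -2 - 2 S \left(-16 + D\right) \left(D + S\right)$)
$v = -176$
$J = - \frac{285}{2}$ ($J = \frac{285}{-2 + 32 \left(-9\right)^{2} - 18 \left(-9\right)^{2} - - 18 \cdot 9^{2} + 32 \cdot 9 \left(-9\right)} = \frac{285}{-2 + 32 \cdot 81 - 18 \cdot 81 - \left(-18\right) 81 - 2592} = \frac{285}{-2 + 2592 - 1458 + 1458 - 2592} = \frac{285}{-2} = 285 \left(- \frac{1}{2}\right) = - \frac{285}{2} \approx -142.5$)
$\left(v + J\right) 295 = \left(-176 - \frac{285}{2}\right) 295 = \left(- \frac{637}{2}\right) 295 = - \frac{187915}{2}$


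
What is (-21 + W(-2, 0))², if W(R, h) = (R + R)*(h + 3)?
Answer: 1089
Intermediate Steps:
W(R, h) = 2*R*(3 + h) (W(R, h) = (2*R)*(3 + h) = 2*R*(3 + h))
(-21 + W(-2, 0))² = (-21 + 2*(-2)*(3 + 0))² = (-21 + 2*(-2)*3)² = (-21 - 12)² = (-33)² = 1089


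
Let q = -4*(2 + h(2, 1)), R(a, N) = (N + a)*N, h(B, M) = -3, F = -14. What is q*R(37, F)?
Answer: -1288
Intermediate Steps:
R(a, N) = N*(N + a)
q = 4 (q = -4*(2 - 3) = -4*(-1) = 4)
q*R(37, F) = 4*(-14*(-14 + 37)) = 4*(-14*23) = 4*(-322) = -1288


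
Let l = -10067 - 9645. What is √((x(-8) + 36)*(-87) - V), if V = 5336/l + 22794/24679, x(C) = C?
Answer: I*√669598106429714/524216 ≈ 49.362*I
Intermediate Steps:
l = -19712
V = 1369087/2096864 (V = 5336/(-19712) + 22794/24679 = 5336*(-1/19712) + 22794*(1/24679) = -667/2464 + 786/851 = 1369087/2096864 ≈ 0.65292)
√((x(-8) + 36)*(-87) - V) = √((-8 + 36)*(-87) - 1*1369087/2096864) = √(28*(-87) - 1369087/2096864) = √(-2436 - 1369087/2096864) = √(-5109329791/2096864) = I*√669598106429714/524216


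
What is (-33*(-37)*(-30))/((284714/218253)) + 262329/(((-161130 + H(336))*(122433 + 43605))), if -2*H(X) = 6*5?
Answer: -35650877073000796301/1269643813167690 ≈ -28079.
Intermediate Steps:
H(X) = -15 (H(X) = -3*5 = -½*30 = -15)
(-33*(-37)*(-30))/((284714/218253)) + 262329/(((-161130 + H(336))*(122433 + 43605))) = (-33*(-37)*(-30))/((284714/218253)) + 262329/(((-161130 - 15)*(122433 + 43605))) = (1221*(-30))/((284714*(1/218253))) + 262329/((-161145*166038)) = -36630/284714/218253 + 262329/(-26756193510) = -36630*218253/284714 + 262329*(-1/26756193510) = -3997303695/142357 - 87443/8918731170 = -35650877073000796301/1269643813167690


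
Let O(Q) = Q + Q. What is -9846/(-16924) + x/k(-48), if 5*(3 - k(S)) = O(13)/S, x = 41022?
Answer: 41657215959/3156326 ≈ 13198.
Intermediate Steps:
O(Q) = 2*Q
k(S) = 3 - 26/(5*S) (k(S) = 3 - 2*13/(5*S) = 3 - 26/(5*S))
-9846/(-16924) + x/k(-48) = -9846/(-16924) + 41022/(3 - 26/5/(-48)) = -9846*(-1/16924) + 41022/(3 - 26/5*(-1/48)) = 4923/8462 + 41022/(3 + 13/120) = 4923/8462 + 41022/(373/120) = 4923/8462 + 41022*(120/373) = 4923/8462 + 4922640/373 = 41657215959/3156326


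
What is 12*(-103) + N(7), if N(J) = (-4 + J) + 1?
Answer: -1232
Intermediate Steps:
N(J) = -3 + J
12*(-103) + N(7) = 12*(-103) + (-3 + 7) = -1236 + 4 = -1232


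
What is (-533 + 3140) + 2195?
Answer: 4802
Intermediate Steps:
(-533 + 3140) + 2195 = 2607 + 2195 = 4802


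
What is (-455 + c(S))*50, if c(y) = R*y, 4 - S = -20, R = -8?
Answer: -32350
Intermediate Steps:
S = 24 (S = 4 - 1*(-20) = 4 + 20 = 24)
c(y) = -8*y
(-455 + c(S))*50 = (-455 - 8*24)*50 = (-455 - 192)*50 = -647*50 = -32350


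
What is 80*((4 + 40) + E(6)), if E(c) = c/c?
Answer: 3600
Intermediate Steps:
E(c) = 1
80*((4 + 40) + E(6)) = 80*((4 + 40) + 1) = 80*(44 + 1) = 80*45 = 3600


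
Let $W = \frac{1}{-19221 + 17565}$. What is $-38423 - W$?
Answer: $- \frac{63628487}{1656} \approx -38423.0$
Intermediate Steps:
$W = - \frac{1}{1656}$ ($W = \frac{1}{-1656} = - \frac{1}{1656} \approx -0.00060386$)
$-38423 - W = -38423 - - \frac{1}{1656} = -38423 + \frac{1}{1656} = - \frac{63628487}{1656}$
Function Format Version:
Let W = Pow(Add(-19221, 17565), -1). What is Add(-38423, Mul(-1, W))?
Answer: Rational(-63628487, 1656) ≈ -38423.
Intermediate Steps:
W = Rational(-1, 1656) (W = Pow(-1656, -1) = Rational(-1, 1656) ≈ -0.00060386)
Add(-38423, Mul(-1, W)) = Add(-38423, Mul(-1, Rational(-1, 1656))) = Add(-38423, Rational(1, 1656)) = Rational(-63628487, 1656)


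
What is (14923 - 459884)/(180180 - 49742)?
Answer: -40451/11858 ≈ -3.4113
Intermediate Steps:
(14923 - 459884)/(180180 - 49742) = -444961/130438 = -444961*1/130438 = -40451/11858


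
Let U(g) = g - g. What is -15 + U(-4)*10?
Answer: -15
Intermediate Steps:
U(g) = 0
-15 + U(-4)*10 = -15 + 0*10 = -15 + 0 = -15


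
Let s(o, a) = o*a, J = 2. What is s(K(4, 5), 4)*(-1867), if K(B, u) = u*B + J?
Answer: -164296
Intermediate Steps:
K(B, u) = 2 + B*u (K(B, u) = u*B + 2 = B*u + 2 = 2 + B*u)
s(o, a) = a*o
s(K(4, 5), 4)*(-1867) = (4*(2 + 4*5))*(-1867) = (4*(2 + 20))*(-1867) = (4*22)*(-1867) = 88*(-1867) = -164296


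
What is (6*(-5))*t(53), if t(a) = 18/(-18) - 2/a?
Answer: 1650/53 ≈ 31.132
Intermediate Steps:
t(a) = -1 - 2/a (t(a) = 18*(-1/18) - 2/a = -1 - 2/a)
(6*(-5))*t(53) = (6*(-5))*((-2 - 1*53)/53) = -30*(-2 - 53)/53 = -30*(-55)/53 = -30*(-55/53) = 1650/53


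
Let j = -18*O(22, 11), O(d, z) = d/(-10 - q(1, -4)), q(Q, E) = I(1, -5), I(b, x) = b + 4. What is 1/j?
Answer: 5/132 ≈ 0.037879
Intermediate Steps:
I(b, x) = 4 + b
q(Q, E) = 5 (q(Q, E) = 4 + 1 = 5)
O(d, z) = -d/15 (O(d, z) = d/(-10 - 1*5) = d/(-10 - 5) = d/(-15) = d*(-1/15) = -d/15)
j = 132/5 (j = -(-6)*22/5 = -18*(-22/15) = 132/5 ≈ 26.400)
1/j = 1/(132/5) = 5/132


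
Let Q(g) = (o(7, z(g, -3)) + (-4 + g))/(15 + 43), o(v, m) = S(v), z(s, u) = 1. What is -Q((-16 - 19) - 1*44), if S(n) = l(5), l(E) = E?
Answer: 39/29 ≈ 1.3448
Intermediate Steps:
S(n) = 5
o(v, m) = 5
Q(g) = 1/58 + g/58 (Q(g) = (5 + (-4 + g))/(15 + 43) = (1 + g)/58 = (1 + g)*(1/58) = 1/58 + g/58)
-Q((-16 - 19) - 1*44) = -(1/58 + ((-16 - 19) - 1*44)/58) = -(1/58 + (-35 - 44)/58) = -(1/58 + (1/58)*(-79)) = -(1/58 - 79/58) = -1*(-39/29) = 39/29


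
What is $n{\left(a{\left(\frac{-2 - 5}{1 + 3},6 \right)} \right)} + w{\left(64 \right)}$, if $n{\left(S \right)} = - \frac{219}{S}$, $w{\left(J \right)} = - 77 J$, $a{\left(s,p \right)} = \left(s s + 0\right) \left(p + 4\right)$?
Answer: $- \frac{1209112}{245} \approx -4935.1$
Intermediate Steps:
$a{\left(s,p \right)} = s^{2} \left(4 + p\right)$ ($a{\left(s,p \right)} = \left(s^{2} + 0\right) \left(4 + p\right) = s^{2} \left(4 + p\right)$)
$n{\left(a{\left(\frac{-2 - 5}{1 + 3},6 \right)} \right)} + w{\left(64 \right)} = - \frac{219}{\left(\frac{-2 - 5}{1 + 3}\right)^{2} \left(4 + 6\right)} - 4928 = - \frac{219}{\left(- \frac{7}{4}\right)^{2} \cdot 10} - 4928 = - \frac{219}{\frac{49}{16} \cdot 10} - 4928 = - \frac{219}{\frac{245}{8}} - 4928 = \left(-219\right) \frac{8}{245} - 4928 = - \frac{1752}{245} - 4928 = - \frac{1209112}{245}$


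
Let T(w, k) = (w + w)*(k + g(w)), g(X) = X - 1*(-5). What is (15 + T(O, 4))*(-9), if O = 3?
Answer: -783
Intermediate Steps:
g(X) = 5 + X (g(X) = X + 5 = 5 + X)
T(w, k) = 2*w*(5 + k + w) (T(w, k) = (w + w)*(k + (5 + w)) = (2*w)*(5 + k + w) = 2*w*(5 + k + w))
(15 + T(O, 4))*(-9) = (15 + 2*3*(5 + 4 + 3))*(-9) = (15 + 2*3*12)*(-9) = (15 + 72)*(-9) = 87*(-9) = -783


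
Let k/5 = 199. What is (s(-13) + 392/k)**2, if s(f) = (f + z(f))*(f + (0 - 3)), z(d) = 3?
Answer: 25469606464/990025 ≈ 25726.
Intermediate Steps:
k = 995 (k = 5*199 = 995)
s(f) = (-3 + f)*(3 + f) (s(f) = (f + 3)*(f + (0 - 3)) = (3 + f)*(f - 3) = (3 + f)*(-3 + f) = (-3 + f)*(3 + f))
(s(-13) + 392/k)**2 = ((-9 + (-13)**2) + 392/995)**2 = ((-9 + 169) + 392*(1/995))**2 = (160 + 392/995)**2 = (159592/995)**2 = 25469606464/990025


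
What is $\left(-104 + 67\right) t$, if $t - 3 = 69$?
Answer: $-2664$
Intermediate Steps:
$t = 72$ ($t = 3 + 69 = 72$)
$\left(-104 + 67\right) t = \left(-104 + 67\right) 72 = \left(-37\right) 72 = -2664$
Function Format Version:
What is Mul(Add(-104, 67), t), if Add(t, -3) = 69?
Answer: -2664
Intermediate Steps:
t = 72 (t = Add(3, 69) = 72)
Mul(Add(-104, 67), t) = Mul(Add(-104, 67), 72) = Mul(-37, 72) = -2664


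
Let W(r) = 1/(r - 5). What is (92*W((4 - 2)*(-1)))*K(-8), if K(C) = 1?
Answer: -92/7 ≈ -13.143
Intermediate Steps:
W(r) = 1/(-5 + r)
(92*W((4 - 2)*(-1)))*K(-8) = (92/(-5 + (4 - 2)*(-1)))*1 = (92/(-5 + 2*(-1)))*1 = (92/(-5 - 2))*1 = (92/(-7))*1 = (92*(-1/7))*1 = -92/7*1 = -92/7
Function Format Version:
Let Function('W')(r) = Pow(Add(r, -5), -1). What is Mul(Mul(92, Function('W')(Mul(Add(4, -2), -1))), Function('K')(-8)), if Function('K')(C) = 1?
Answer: Rational(-92, 7) ≈ -13.143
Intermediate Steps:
Function('W')(r) = Pow(Add(-5, r), -1)
Mul(Mul(92, Function('W')(Mul(Add(4, -2), -1))), Function('K')(-8)) = Mul(Mul(92, Pow(Add(-5, Mul(Add(4, -2), -1)), -1)), 1) = Mul(Mul(92, Pow(Add(-5, Mul(2, -1)), -1)), 1) = Mul(Mul(92, Pow(Add(-5, -2), -1)), 1) = Mul(Mul(92, Pow(-7, -1)), 1) = Mul(Mul(92, Rational(-1, 7)), 1) = Mul(Rational(-92, 7), 1) = Rational(-92, 7)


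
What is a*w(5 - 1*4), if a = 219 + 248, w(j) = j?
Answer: 467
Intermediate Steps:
a = 467
a*w(5 - 1*4) = 467*(5 - 1*4) = 467*(5 - 4) = 467*1 = 467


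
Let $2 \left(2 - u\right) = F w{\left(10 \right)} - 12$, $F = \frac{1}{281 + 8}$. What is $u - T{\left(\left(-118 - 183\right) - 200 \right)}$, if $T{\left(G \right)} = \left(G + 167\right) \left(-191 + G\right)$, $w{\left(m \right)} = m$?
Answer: $- \frac{66793685}{289} \approx -2.3112 \cdot 10^{5}$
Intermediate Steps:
$F = \frac{1}{289} \approx 0.0034602$
$T{\left(G \right)} = \left(-191 + G\right) \left(167 + G\right)$ ($T{\left(G \right)} = \left(167 + G\right) \left(-191 + G\right) = \left(-191 + G\right) \left(167 + G\right)$)
$u = \frac{2307}{289}$ ($u = 2 - \frac{\frac{1}{289} \cdot 10 - 12}{2} = 2 - \frac{\frac{10}{289} - 12}{2} = 2 - - \frac{1729}{289} = 2 + \frac{1729}{289} = \frac{2307}{289} \approx 7.9827$)
$u - T{\left(\left(-118 - 183\right) - 200 \right)} = \frac{2307}{289} - \left(-31897 + \left(\left(-118 - 183\right) - 200\right)^{2} - 24 \left(\left(-118 - 183\right) - 200\right)\right) = \frac{2307}{289} - \left(-31897 + \left(-301 - 200\right)^{2} - 24 \left(-301 - 200\right)\right) = \frac{2307}{289} - \left(-31897 + \left(-501\right)^{2} - -12024\right) = \frac{2307}{289} - \left(-31897 + 251001 + 12024\right) = \frac{2307}{289} - 231128 = - \frac{66793685}{289}$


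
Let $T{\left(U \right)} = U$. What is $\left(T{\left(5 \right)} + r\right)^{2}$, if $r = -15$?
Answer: $100$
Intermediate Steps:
$\left(T{\left(5 \right)} + r\right)^{2} = \left(5 - 15\right)^{2} = \left(-10\right)^{2} = 100$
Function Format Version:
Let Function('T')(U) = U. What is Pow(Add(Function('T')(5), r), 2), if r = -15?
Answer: 100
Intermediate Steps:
Pow(Add(Function('T')(5), r), 2) = Pow(Add(5, -15), 2) = Pow(-10, 2) = 100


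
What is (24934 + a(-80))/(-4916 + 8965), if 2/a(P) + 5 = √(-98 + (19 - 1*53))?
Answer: 3914628/635693 - 4*I*√33/635693 ≈ 6.1581 - 3.6147e-5*I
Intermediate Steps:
a(P) = 2/(-5 + 2*I*√33) (a(P) = 2/(-5 + √(-98 + (19 - 1*53))) = 2/(-5 + √(-98 + (19 - 53))) = 2/(-5 + √(-98 - 34)) = 2/(-5 + √(-132)) = 2/(-5 + 2*I*√33))
(24934 + a(-80))/(-4916 + 8965) = (24934 + (-10/157 - 4*I*√33/157))/(-4916 + 8965) = (3914628/157 - 4*I*√33/157)/4049 = (3914628/157 - 4*I*√33/157)*(1/4049) = 3914628/635693 - 4*I*√33/635693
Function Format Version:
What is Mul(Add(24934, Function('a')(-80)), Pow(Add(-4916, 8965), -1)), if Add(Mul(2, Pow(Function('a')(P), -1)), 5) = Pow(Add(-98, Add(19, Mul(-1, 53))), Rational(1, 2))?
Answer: Add(Rational(3914628, 635693), Mul(Rational(-4, 635693), I, Pow(33, Rational(1, 2)))) ≈ Add(6.1581, Mul(-3.6147e-5, I))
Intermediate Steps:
Function('a')(P) = Mul(2, Pow(Add(-5, Mul(2, I, Pow(33, Rational(1, 2)))), -1)) (Function('a')(P) = Mul(2, Pow(Add(-5, Pow(Add(-98, Add(19, Mul(-1, 53))), Rational(1, 2))), -1)) = Mul(2, Pow(Add(-5, Pow(Add(-98, Add(19, -53)), Rational(1, 2))), -1)) = Mul(2, Pow(Add(-5, Pow(Add(-98, -34), Rational(1, 2))), -1)) = Mul(2, Pow(Add(-5, Pow(-132, Rational(1, 2))), -1)) = Mul(2, Pow(Add(-5, Mul(2, I, Pow(33, Rational(1, 2)))), -1)))
Mul(Add(24934, Function('a')(-80)), Pow(Add(-4916, 8965), -1)) = Mul(Add(24934, Add(Rational(-10, 157), Mul(Rational(-4, 157), I, Pow(33, Rational(1, 2))))), Pow(Add(-4916, 8965), -1)) = Mul(Add(Rational(3914628, 157), Mul(Rational(-4, 157), I, Pow(33, Rational(1, 2)))), Pow(4049, -1)) = Mul(Add(Rational(3914628, 157), Mul(Rational(-4, 157), I, Pow(33, Rational(1, 2)))), Rational(1, 4049)) = Add(Rational(3914628, 635693), Mul(Rational(-4, 635693), I, Pow(33, Rational(1, 2))))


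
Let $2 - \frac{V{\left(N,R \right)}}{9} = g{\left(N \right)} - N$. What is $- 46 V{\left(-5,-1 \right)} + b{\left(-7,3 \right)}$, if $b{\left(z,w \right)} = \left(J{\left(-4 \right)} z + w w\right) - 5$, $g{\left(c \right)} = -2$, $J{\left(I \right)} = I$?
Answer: $446$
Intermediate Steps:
$b{\left(z,w \right)} = -5 + w^{2} - 4 z$ ($b{\left(z,w \right)} = \left(- 4 z + w w\right) - 5 = \left(- 4 z + w^{2}\right) - 5 = \left(w^{2} - 4 z\right) - 5 = -5 + w^{2} - 4 z$)
$V{\left(N,R \right)} = 36 + 9 N$ ($V{\left(N,R \right)} = 18 - 9 \left(-2 - N\right) = 18 + \left(18 + 9 N\right) = 36 + 9 N$)
$- 46 V{\left(-5,-1 \right)} + b{\left(-7,3 \right)} = - 46 \left(36 + 9 \left(-5\right)\right) - \left(-23 - 9\right) = - 46 \left(36 - 45\right) + \left(-5 + 9 + 28\right) = \left(-46\right) \left(-9\right) + 32 = 414 + 32 = 446$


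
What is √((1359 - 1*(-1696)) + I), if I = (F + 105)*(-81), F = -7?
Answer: I*√4883 ≈ 69.878*I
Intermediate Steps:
I = -7938 (I = (-7 + 105)*(-81) = 98*(-81) = -7938)
√((1359 - 1*(-1696)) + I) = √((1359 - 1*(-1696)) - 7938) = √((1359 + 1696) - 7938) = √(3055 - 7938) = √(-4883) = I*√4883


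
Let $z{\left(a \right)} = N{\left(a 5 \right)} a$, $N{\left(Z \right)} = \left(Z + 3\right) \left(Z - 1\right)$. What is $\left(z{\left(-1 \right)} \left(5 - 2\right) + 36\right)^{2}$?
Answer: $0$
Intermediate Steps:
$N{\left(Z \right)} = \left(-1 + Z\right) \left(3 + Z\right)$ ($N{\left(Z \right)} = \left(3 + Z\right) \left(-1 + Z\right) = \left(-1 + Z\right) \left(3 + Z\right)$)
$z{\left(a \right)} = a \left(-3 + 10 a + 25 a^{2}\right)$ ($z{\left(a \right)} = \left(-3 + \left(a 5\right)^{2} + 2 a 5\right) a = \left(-3 + \left(5 a\right)^{2} + 2 \cdot 5 a\right) a = \left(-3 + 25 a^{2} + 10 a\right) a = \left(-3 + 10 a + 25 a^{2}\right) a = a \left(-3 + 10 a + 25 a^{2}\right)$)
$\left(z{\left(-1 \right)} \left(5 - 2\right) + 36\right)^{2} = \left(- (-3 + 10 \left(-1\right) + 25 \left(-1\right)^{2}) \left(5 - 2\right) + 36\right)^{2} = \left(- (-3 - 10 + 25 \cdot 1) 3 + 36\right)^{2} = \left(- (-3 - 10 + 25) 3 + 36\right)^{2} = \left(\left(-1\right) 12 \cdot 3 + 36\right)^{2} = \left(\left(-12\right) 3 + 36\right)^{2} = \left(-36 + 36\right)^{2} = 0^{2} = 0$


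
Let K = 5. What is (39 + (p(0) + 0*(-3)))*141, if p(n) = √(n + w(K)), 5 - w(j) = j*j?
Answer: 5499 + 282*I*√5 ≈ 5499.0 + 630.57*I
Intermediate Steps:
w(j) = 5 - j² (w(j) = 5 - j*j = 5 - j²)
p(n) = √(-20 + n) (p(n) = √(n + (5 - 1*5²)) = √(n + (5 - 1*25)) = √(n + (5 - 25)) = √(n - 20) = √(-20 + n))
(39 + (p(0) + 0*(-3)))*141 = (39 + (√(-20 + 0) + 0*(-3)))*141 = (39 + (√(-20) + 0))*141 = (39 + (2*I*√5 + 0))*141 = (39 + 2*I*√5)*141 = 5499 + 282*I*√5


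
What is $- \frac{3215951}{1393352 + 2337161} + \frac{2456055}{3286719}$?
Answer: $- \frac{156398016506}{1362349772983} \approx -0.1148$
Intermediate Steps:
$- \frac{3215951}{1393352 + 2337161} + \frac{2456055}{3286719} = - \frac{3215951}{3730513} + 2456055 \cdot \frac{1}{3286719} = \left(-3215951\right) \frac{1}{3730513} + \frac{272895}{365191} = - \frac{3215951}{3730513} + \frac{272895}{365191} = - \frac{156398016506}{1362349772983}$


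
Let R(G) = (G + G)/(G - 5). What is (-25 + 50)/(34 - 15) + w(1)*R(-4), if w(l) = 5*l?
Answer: 985/171 ≈ 5.7602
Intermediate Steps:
R(G) = 2*G/(-5 + G) (R(G) = (2*G)/(-5 + G) = 2*G/(-5 + G))
(-25 + 50)/(34 - 15) + w(1)*R(-4) = (-25 + 50)/(34 - 15) + (5*1)*(2*(-4)/(-5 - 4)) = 25/19 + 5*(2*(-4)/(-9)) = 25*(1/19) + 5*(2*(-4)*(-1/9)) = 25/19 + 5*(8/9) = 25/19 + 40/9 = 985/171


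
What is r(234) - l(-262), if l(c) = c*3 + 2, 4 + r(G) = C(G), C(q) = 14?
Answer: 794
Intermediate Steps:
r(G) = 10 (r(G) = -4 + 14 = 10)
l(c) = 2 + 3*c (l(c) = 3*c + 2 = 2 + 3*c)
r(234) - l(-262) = 10 - (2 + 3*(-262)) = 10 - (2 - 786) = 10 - 1*(-784) = 10 + 784 = 794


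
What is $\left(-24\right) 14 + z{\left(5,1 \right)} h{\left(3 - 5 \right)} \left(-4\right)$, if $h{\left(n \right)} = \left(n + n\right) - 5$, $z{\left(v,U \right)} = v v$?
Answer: $564$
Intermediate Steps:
$z{\left(v,U \right)} = v^{2}$
$h{\left(n \right)} = -5 + 2 n$ ($h{\left(n \right)} = 2 n - 5 = -5 + 2 n$)
$\left(-24\right) 14 + z{\left(5,1 \right)} h{\left(3 - 5 \right)} \left(-4\right) = \left(-24\right) 14 + 5^{2} \left(-5 + 2 \left(3 - 5\right)\right) \left(-4\right) = -336 + 25 \left(-5 + 2 \left(3 - 5\right)\right) \left(-4\right) = -336 + 25 \left(-5 + 2 \left(-2\right)\right) \left(-4\right) = -336 + 25 \left(-5 - 4\right) \left(-4\right) = -336 + 25 \left(-9\right) \left(-4\right) = -336 - -900 = -336 + 900 = 564$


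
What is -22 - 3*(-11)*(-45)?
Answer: -1507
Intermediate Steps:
-22 - 3*(-11)*(-45) = -22 + 33*(-45) = -22 - 1485 = -1507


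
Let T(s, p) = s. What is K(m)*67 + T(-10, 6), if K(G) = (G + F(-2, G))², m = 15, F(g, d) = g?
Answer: 11313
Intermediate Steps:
K(G) = (-2 + G)² (K(G) = (G - 2)² = (-2 + G)²)
K(m)*67 + T(-10, 6) = (-2 + 15)²*67 - 10 = 13²*67 - 10 = 169*67 - 10 = 11323 - 10 = 11313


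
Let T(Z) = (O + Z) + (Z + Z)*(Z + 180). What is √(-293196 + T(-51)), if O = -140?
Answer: I*√306545 ≈ 553.67*I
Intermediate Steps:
T(Z) = -140 + Z + 2*Z*(180 + Z) (T(Z) = (-140 + Z) + (Z + Z)*(Z + 180) = (-140 + Z) + (2*Z)*(180 + Z) = (-140 + Z) + 2*Z*(180 + Z) = -140 + Z + 2*Z*(180 + Z))
√(-293196 + T(-51)) = √(-293196 + (-140 + 2*(-51)² + 361*(-51))) = √(-293196 + (-140 + 2*2601 - 18411)) = √(-293196 + (-140 + 5202 - 18411)) = √(-293196 - 13349) = √(-306545) = I*√306545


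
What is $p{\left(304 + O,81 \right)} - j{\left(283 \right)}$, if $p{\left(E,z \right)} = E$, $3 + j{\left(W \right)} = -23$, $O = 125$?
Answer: $455$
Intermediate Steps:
$j{\left(W \right)} = -26$ ($j{\left(W \right)} = -3 - 23 = -26$)
$p{\left(304 + O,81 \right)} - j{\left(283 \right)} = \left(304 + 125\right) - -26 = 429 + 26 = 455$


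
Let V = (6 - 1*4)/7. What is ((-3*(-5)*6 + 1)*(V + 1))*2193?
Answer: 256581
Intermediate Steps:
V = 2/7 (V = (6 - 4)*(⅐) = 2*(⅐) = 2/7 ≈ 0.28571)
((-3*(-5)*6 + 1)*(V + 1))*2193 = ((-3*(-5)*6 + 1)*(2/7 + 1))*2193 = ((15*6 + 1)*(9/7))*2193 = ((90 + 1)*(9/7))*2193 = (91*(9/7))*2193 = 117*2193 = 256581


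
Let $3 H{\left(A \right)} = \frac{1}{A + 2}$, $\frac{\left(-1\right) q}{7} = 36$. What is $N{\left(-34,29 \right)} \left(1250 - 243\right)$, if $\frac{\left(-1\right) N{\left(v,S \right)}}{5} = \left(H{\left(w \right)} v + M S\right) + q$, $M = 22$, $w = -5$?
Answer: $- \frac{17662780}{9} \approx -1.9625 \cdot 10^{6}$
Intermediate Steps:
$q = -252$ ($q = \left(-7\right) 36 = -252$)
$H{\left(A \right)} = \frac{1}{3 \left(2 + A\right)}$ ($H{\left(A \right)} = \frac{1}{3 \left(A + 2\right)} = \frac{1}{3 \left(2 + A\right)}$)
$N{\left(v,S \right)} = 1260 - 110 S + \frac{5 v}{9}$ ($N{\left(v,S \right)} = - 5 \left(\left(\frac{1}{3 \left(2 - 5\right)} v + 22 S\right) - 252\right) = - 5 \left(\left(\frac{1}{3 \left(-3\right)} v + 22 S\right) - 252\right) = - 5 \left(\left(\frac{1}{3} \left(- \frac{1}{3}\right) v + 22 S\right) - 252\right) = - 5 \left(\left(- \frac{v}{9} + 22 S\right) - 252\right) = - 5 \left(\left(22 S - \frac{v}{9}\right) - 252\right) = - 5 \left(-252 + 22 S - \frac{v}{9}\right) = 1260 - 110 S + \frac{5 v}{9}$)
$N{\left(-34,29 \right)} \left(1250 - 243\right) = \left(1260 - 3190 + \frac{5}{9} \left(-34\right)\right) \left(1250 - 243\right) = \left(1260 - 3190 - \frac{170}{9}\right) 1007 = \left(- \frac{17540}{9}\right) 1007 = - \frac{17662780}{9}$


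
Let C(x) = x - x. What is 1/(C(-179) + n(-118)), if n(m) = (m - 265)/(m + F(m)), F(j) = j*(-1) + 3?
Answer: -3/383 ≈ -0.0078329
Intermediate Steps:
F(j) = 3 - j (F(j) = -j + 3 = 3 - j)
n(m) = -265/3 + m/3 (n(m) = (m - 265)/(m + (3 - m)) = (-265 + m)/3 = (-265 + m)*(1/3) = -265/3 + m/3)
C(x) = 0
1/(C(-179) + n(-118)) = 1/(0 + (-265/3 + (1/3)*(-118))) = 1/(0 + (-265/3 - 118/3)) = 1/(0 - 383/3) = 1/(-383/3) = -3/383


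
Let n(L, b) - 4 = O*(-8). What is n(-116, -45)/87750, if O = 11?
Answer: -14/14625 ≈ -0.00095726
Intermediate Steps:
n(L, b) = -84 (n(L, b) = 4 + 11*(-8) = 4 - 88 = -84)
n(-116, -45)/87750 = -84/87750 = -84*1/87750 = -14/14625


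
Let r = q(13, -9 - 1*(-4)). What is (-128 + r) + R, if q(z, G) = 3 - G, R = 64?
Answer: -56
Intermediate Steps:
r = 8 (r = 3 - (-9 - 1*(-4)) = 3 - (-9 + 4) = 3 - 1*(-5) = 3 + 5 = 8)
(-128 + r) + R = (-128 + 8) + 64 = -120 + 64 = -56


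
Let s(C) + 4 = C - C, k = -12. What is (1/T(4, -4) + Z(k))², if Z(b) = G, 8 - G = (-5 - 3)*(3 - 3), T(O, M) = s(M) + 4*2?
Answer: 1089/16 ≈ 68.063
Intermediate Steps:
s(C) = -4 (s(C) = -4 + (C - C) = -4 + 0 = -4)
T(O, M) = 4 (T(O, M) = -4 + 4*2 = -4 + 8 = 4)
G = 8 (G = 8 - (-5 - 3)*(3 - 3) = 8 - (-8)*0 = 8 - 1*0 = 8 + 0 = 8)
Z(b) = 8
(1/T(4, -4) + Z(k))² = (1/4 + 8)² = (¼ + 8)² = (33/4)² = 1089/16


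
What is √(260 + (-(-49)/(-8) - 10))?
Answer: √3902/4 ≈ 15.617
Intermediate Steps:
√(260 + (-(-49)/(-8) - 10)) = √(260 + (-(-49)*(-1)/8 - 10)) = √(260 + (-7*7/8 - 10)) = √(260 + (-49/8 - 10)) = √(260 - 129/8) = √(1951/8) = √3902/4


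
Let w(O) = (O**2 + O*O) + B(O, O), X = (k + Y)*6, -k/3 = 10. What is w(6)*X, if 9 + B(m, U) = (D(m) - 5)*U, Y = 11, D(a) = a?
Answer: -7866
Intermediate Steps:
k = -30 (k = -3*10 = -30)
B(m, U) = -9 + U*(-5 + m) (B(m, U) = -9 + (m - 5)*U = -9 + (-5 + m)*U = -9 + U*(-5 + m))
X = -114 (X = (-30 + 11)*6 = -19*6 = -114)
w(O) = -9 - 5*O + 3*O**2 (w(O) = (O**2 + O*O) + (-9 - 5*O + O*O) = (O**2 + O**2) + (-9 - 5*O + O**2) = 2*O**2 + (-9 + O**2 - 5*O) = -9 - 5*O + 3*O**2)
w(6)*X = (-9 - 5*6 + 3*6**2)*(-114) = (-9 - 30 + 3*36)*(-114) = (-9 - 30 + 108)*(-114) = 69*(-114) = -7866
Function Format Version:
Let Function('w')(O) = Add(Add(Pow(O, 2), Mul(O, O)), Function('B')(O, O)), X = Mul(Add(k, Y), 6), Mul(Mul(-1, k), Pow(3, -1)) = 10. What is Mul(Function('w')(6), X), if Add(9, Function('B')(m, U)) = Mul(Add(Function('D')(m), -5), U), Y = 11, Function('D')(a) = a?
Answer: -7866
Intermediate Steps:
k = -30 (k = Mul(-3, 10) = -30)
Function('B')(m, U) = Add(-9, Mul(U, Add(-5, m))) (Function('B')(m, U) = Add(-9, Mul(Add(m, -5), U)) = Add(-9, Mul(Add(-5, m), U)) = Add(-9, Mul(U, Add(-5, m))))
X = -114 (X = Mul(Add(-30, 11), 6) = Mul(-19, 6) = -114)
Function('w')(O) = Add(-9, Mul(-5, O), Mul(3, Pow(O, 2))) (Function('w')(O) = Add(Add(Pow(O, 2), Mul(O, O)), Add(-9, Mul(-5, O), Mul(O, O))) = Add(Add(Pow(O, 2), Pow(O, 2)), Add(-9, Mul(-5, O), Pow(O, 2))) = Add(Mul(2, Pow(O, 2)), Add(-9, Pow(O, 2), Mul(-5, O))) = Add(-9, Mul(-5, O), Mul(3, Pow(O, 2))))
Mul(Function('w')(6), X) = Mul(Add(-9, Mul(-5, 6), Mul(3, Pow(6, 2))), -114) = Mul(Add(-9, -30, Mul(3, 36)), -114) = Mul(Add(-9, -30, 108), -114) = Mul(69, -114) = -7866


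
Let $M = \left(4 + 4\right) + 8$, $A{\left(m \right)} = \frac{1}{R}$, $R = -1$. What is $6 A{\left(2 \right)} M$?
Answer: $-96$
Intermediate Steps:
$A{\left(m \right)} = -1$ ($A{\left(m \right)} = \frac{1}{-1} = -1$)
$M = 16$ ($M = 8 + 8 = 16$)
$6 A{\left(2 \right)} M = 6 \left(-1\right) 16 = \left(-6\right) 16 = -96$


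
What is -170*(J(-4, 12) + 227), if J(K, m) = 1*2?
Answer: -38930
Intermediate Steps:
J(K, m) = 2
-170*(J(-4, 12) + 227) = -170*(2 + 227) = -170*229 = -38930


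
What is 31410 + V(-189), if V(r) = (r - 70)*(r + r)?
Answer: 129312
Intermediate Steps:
V(r) = 2*r*(-70 + r) (V(r) = (-70 + r)*(2*r) = 2*r*(-70 + r))
31410 + V(-189) = 31410 + 2*(-189)*(-70 - 189) = 31410 + 2*(-189)*(-259) = 31410 + 97902 = 129312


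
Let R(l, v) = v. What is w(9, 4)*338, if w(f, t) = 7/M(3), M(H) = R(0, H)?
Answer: 2366/3 ≈ 788.67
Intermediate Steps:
M(H) = H
w(f, t) = 7/3
w(9, 4)*338 = (7/3)*338 = 2366/3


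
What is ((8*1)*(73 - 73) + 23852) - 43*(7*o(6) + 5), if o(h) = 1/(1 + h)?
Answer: 23594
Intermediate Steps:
((8*1)*(73 - 73) + 23852) - 43*(7*o(6) + 5) = ((8*1)*(73 - 73) + 23852) - 43*(7/(1 + 6) + 5) = (8*0 + 23852) - 43*(7/7 + 5) = (0 + 23852) - 43*(7*(1/7) + 5) = 23852 - 43*(1 + 5) = 23852 - 43*6 = 23852 - 258 = 23594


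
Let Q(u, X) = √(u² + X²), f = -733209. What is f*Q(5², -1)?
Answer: -733209*√626 ≈ -1.8345e+7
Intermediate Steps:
Q(u, X) = √(X² + u²)
f*Q(5², -1) = -733209*√((-1)² + (5²)²) = -733209*√(1 + 25²) = -733209*√(1 + 625) = -733209*√626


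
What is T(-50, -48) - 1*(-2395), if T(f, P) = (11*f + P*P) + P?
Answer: 4101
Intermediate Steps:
T(f, P) = P + P² + 11*f (T(f, P) = (11*f + P²) + P = (P² + 11*f) + P = P + P² + 11*f)
T(-50, -48) - 1*(-2395) = (-48 + (-48)² + 11*(-50)) - 1*(-2395) = (-48 + 2304 - 550) + 2395 = 1706 + 2395 = 4101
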